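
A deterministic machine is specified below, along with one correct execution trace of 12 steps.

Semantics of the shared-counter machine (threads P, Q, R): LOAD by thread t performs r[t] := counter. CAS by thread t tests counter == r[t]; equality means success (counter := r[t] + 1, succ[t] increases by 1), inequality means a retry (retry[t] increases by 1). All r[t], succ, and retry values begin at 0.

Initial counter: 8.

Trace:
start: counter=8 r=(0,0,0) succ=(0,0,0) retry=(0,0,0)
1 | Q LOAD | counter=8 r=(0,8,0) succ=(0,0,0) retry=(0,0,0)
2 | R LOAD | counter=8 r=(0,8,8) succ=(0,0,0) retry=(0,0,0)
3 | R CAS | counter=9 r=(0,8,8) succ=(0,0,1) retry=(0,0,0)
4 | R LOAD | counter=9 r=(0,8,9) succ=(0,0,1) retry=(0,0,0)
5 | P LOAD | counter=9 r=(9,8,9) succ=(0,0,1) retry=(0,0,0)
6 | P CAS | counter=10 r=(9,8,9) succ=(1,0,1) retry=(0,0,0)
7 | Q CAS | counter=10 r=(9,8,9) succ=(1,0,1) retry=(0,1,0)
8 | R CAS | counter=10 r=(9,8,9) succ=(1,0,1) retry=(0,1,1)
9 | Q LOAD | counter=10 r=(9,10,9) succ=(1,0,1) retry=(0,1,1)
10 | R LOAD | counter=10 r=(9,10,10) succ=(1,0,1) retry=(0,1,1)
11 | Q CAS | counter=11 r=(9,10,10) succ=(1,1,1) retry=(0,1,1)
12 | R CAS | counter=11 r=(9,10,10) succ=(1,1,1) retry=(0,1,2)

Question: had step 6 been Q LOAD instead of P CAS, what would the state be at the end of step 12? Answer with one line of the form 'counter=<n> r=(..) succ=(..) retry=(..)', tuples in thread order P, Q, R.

counter=11 r=(9,10,10) succ=(0,2,1) retry=(0,0,2)

(re-executing from step 6 with the substitution; state before step 6: counter=9 r=(9,8,9) succ=(0,0,1) retry=(0,0,0))
6 | Q LOAD | counter=9 r=(9,9,9) succ=(0,0,1) retry=(0,0,0)
7 | Q CAS | counter=10 r=(9,9,9) succ=(0,1,1) retry=(0,0,0)
8 | R CAS | counter=10 r=(9,9,9) succ=(0,1,1) retry=(0,0,1)
9 | Q LOAD | counter=10 r=(9,10,9) succ=(0,1,1) retry=(0,0,1)
10 | R LOAD | counter=10 r=(9,10,10) succ=(0,1,1) retry=(0,0,1)
11 | Q CAS | counter=11 r=(9,10,10) succ=(0,2,1) retry=(0,0,1)
12 | R CAS | counter=11 r=(9,10,10) succ=(0,2,1) retry=(0,0,2)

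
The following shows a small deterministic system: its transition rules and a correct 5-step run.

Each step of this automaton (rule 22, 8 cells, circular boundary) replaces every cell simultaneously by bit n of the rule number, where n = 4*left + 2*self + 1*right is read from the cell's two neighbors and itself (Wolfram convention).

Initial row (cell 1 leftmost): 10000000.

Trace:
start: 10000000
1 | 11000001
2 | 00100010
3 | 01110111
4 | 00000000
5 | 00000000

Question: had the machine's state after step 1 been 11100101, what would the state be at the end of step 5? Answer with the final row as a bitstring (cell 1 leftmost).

00000000

state after step 1 := 11100101
2 | 00011100
3 | 00100010
4 | 01110111
5 | 00000000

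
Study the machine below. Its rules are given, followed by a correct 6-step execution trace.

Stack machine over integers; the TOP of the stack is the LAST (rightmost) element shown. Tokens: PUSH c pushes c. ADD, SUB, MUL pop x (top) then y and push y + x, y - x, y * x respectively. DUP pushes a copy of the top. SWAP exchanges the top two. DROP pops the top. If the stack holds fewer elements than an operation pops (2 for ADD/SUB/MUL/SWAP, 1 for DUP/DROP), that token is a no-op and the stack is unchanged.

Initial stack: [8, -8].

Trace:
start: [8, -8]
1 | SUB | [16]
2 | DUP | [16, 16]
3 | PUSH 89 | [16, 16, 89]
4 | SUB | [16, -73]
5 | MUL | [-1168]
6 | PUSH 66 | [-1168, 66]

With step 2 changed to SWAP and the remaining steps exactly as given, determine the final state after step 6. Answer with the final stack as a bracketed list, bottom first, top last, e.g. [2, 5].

[-73, 66]

(re-executing from step 2 with the substitution; state before step 2: [16])
2 | SWAP | [16]
3 | PUSH 89 | [16, 89]
4 | SUB | [-73]
5 | MUL | [-73]
6 | PUSH 66 | [-73, 66]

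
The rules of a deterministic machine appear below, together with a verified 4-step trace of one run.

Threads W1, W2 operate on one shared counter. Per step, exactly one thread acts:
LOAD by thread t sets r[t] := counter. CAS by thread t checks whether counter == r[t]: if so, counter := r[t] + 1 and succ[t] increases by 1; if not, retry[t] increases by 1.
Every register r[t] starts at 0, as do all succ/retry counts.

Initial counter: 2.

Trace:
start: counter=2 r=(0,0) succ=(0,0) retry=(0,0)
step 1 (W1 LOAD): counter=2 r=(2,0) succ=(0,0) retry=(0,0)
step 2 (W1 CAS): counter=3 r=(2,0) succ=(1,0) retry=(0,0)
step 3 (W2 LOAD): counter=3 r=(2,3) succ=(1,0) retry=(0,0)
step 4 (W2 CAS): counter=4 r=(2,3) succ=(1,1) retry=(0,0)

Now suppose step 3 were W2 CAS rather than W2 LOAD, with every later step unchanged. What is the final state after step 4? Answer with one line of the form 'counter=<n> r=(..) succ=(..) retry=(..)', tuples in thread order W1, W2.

(re-executing from step 3 with the substitution; state before step 3: counter=3 r=(2,0) succ=(1,0) retry=(0,0))
step 3 (W2 CAS): counter=3 r=(2,0) succ=(1,0) retry=(0,1)
step 4 (W2 CAS): counter=3 r=(2,0) succ=(1,0) retry=(0,2)

counter=3 r=(2,0) succ=(1,0) retry=(0,2)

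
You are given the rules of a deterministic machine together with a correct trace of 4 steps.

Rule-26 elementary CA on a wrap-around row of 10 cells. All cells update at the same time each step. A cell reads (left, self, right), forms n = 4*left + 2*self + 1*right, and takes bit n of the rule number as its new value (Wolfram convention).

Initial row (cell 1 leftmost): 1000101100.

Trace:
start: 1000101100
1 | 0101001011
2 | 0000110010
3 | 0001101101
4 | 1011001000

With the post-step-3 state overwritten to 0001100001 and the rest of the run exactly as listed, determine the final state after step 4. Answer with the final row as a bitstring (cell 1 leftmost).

1011010010

state after step 3 := 0001100001
4 | 1011010010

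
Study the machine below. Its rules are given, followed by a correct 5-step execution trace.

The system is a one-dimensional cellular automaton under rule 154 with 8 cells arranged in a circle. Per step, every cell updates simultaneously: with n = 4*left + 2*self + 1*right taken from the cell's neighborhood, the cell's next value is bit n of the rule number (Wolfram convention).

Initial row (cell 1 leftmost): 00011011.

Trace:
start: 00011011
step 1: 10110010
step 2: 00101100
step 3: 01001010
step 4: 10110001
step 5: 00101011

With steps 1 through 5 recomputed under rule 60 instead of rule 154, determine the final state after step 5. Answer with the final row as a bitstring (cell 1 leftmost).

11111111

(re-executing steps 1..5 under rule 60; state before step 1: 00011011)
step 1: 10010110
step 2: 11011101
step 3: 00110011
step 4: 10101010
step 5: 11111111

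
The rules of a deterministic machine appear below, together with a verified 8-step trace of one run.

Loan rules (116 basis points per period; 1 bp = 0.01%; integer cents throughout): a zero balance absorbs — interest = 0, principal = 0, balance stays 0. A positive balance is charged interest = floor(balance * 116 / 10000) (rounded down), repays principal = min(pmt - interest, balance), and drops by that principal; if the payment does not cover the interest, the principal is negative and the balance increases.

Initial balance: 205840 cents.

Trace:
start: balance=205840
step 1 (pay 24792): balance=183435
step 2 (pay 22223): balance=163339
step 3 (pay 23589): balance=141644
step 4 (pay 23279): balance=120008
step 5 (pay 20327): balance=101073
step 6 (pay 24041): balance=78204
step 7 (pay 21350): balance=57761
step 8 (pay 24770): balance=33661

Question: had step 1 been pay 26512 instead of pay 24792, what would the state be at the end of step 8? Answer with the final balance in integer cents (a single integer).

(re-executing from step 1 with the substitution; state before step 1: balance=205840)
step 1 (pay 26512): balance=181715
step 2 (pay 22223): balance=161599
step 3 (pay 23589): balance=139884
step 4 (pay 23279): balance=118227
step 5 (pay 20327): balance=99271
step 6 (pay 24041): balance=76381
step 7 (pay 21350): balance=55917
step 8 (pay 24770): balance=31795

31795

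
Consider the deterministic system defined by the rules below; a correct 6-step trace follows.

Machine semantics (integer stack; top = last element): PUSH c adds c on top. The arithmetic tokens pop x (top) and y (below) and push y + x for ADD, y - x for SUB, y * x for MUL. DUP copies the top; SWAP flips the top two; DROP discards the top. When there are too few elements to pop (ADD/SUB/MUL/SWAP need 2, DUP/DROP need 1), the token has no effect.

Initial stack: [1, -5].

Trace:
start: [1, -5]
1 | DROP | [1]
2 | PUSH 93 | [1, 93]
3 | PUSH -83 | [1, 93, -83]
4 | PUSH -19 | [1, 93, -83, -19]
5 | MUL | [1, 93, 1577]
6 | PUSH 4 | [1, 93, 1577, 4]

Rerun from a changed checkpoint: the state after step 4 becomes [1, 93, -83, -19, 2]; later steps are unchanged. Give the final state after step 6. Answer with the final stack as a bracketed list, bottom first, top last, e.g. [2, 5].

[1, 93, -83, -38, 4]

state after step 4 := [1, 93, -83, -19, 2]
5 | MUL | [1, 93, -83, -38]
6 | PUSH 4 | [1, 93, -83, -38, 4]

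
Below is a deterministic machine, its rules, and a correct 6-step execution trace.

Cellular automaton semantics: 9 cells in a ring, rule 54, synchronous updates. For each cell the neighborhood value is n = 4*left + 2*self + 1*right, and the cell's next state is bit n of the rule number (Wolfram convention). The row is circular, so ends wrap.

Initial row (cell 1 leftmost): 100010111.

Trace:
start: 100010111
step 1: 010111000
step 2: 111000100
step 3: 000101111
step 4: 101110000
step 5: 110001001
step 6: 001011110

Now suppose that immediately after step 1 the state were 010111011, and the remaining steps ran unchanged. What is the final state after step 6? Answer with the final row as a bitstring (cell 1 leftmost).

001011110

state after step 1 := 010111011
step 2: 111000100
step 3: 000101111
step 4: 101110000
step 5: 110001001
step 6: 001011110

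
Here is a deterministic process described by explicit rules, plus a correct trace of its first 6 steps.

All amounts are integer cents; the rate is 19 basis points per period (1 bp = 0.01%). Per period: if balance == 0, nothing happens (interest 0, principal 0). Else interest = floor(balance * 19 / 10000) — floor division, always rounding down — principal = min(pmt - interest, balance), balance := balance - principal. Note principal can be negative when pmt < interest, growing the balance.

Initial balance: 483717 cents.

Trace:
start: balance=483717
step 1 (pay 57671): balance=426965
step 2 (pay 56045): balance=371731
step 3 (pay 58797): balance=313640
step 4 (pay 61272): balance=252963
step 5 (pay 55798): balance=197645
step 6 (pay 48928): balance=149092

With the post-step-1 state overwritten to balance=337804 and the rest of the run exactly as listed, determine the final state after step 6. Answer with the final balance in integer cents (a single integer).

state after step 1 := balance=337804
step 2 (pay 56045): balance=282400
step 3 (pay 58797): balance=224139
step 4 (pay 61272): balance=163292
step 5 (pay 55798): balance=107804
step 6 (pay 48928): balance=59080

59080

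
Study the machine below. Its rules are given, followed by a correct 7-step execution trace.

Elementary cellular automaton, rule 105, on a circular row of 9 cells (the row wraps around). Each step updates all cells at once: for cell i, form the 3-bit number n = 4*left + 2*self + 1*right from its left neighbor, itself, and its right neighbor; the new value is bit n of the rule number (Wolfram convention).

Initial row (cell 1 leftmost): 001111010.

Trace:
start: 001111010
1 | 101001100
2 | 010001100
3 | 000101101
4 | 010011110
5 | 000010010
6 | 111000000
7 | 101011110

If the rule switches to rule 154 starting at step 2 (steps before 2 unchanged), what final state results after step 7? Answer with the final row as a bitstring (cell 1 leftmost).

100101011

(re-executing steps 2..7 under rule 154; state before step 2: 101001100)
2 | 000111011
3 | 101110010
4 | 001101100
5 | 011001010
6 | 110110001
7 | 100101011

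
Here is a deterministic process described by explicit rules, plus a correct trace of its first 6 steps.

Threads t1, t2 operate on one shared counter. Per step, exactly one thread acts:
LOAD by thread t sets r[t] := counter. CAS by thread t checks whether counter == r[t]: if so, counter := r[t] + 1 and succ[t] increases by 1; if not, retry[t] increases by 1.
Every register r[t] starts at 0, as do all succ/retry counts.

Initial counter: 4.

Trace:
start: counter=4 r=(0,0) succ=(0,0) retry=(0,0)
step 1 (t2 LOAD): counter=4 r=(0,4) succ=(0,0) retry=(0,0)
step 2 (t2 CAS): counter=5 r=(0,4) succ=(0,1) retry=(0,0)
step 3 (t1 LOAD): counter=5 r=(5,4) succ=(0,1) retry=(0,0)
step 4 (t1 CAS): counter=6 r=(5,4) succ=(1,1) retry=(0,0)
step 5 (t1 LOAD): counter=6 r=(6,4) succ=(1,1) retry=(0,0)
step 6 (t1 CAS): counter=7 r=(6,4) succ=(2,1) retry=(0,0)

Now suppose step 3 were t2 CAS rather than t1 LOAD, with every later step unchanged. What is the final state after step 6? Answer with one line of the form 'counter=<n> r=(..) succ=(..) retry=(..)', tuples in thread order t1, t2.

counter=6 r=(5,4) succ=(1,1) retry=(1,1)

(re-executing from step 3 with the substitution; state before step 3: counter=5 r=(0,4) succ=(0,1) retry=(0,0))
step 3 (t2 CAS): counter=5 r=(0,4) succ=(0,1) retry=(0,1)
step 4 (t1 CAS): counter=5 r=(0,4) succ=(0,1) retry=(1,1)
step 5 (t1 LOAD): counter=5 r=(5,4) succ=(0,1) retry=(1,1)
step 6 (t1 CAS): counter=6 r=(5,4) succ=(1,1) retry=(1,1)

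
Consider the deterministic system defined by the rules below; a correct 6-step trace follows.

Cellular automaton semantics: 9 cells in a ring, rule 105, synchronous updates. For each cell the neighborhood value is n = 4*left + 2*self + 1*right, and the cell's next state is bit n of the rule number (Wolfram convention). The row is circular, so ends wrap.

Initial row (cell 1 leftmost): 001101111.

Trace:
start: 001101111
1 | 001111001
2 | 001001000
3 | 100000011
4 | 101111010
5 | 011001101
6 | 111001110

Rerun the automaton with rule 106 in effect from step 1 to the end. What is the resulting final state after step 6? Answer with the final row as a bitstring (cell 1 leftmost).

(re-executing steps 1..6 under rule 106; state before step 1: 001101111)
1 | 011111001
2 | 110001010
3 | 110010101
4 | 010101011
5 | 101010111
6 | 110101100

110101100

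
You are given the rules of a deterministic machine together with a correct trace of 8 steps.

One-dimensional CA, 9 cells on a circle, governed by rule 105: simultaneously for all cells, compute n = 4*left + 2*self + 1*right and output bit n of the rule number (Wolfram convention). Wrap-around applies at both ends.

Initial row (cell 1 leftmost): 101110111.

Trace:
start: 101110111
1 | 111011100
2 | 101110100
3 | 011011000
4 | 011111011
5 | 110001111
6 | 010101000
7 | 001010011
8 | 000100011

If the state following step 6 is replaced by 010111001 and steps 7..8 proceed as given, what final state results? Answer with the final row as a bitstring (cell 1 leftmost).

state after step 6 := 010111001
7 | 101101000
8 | 011110010

011110010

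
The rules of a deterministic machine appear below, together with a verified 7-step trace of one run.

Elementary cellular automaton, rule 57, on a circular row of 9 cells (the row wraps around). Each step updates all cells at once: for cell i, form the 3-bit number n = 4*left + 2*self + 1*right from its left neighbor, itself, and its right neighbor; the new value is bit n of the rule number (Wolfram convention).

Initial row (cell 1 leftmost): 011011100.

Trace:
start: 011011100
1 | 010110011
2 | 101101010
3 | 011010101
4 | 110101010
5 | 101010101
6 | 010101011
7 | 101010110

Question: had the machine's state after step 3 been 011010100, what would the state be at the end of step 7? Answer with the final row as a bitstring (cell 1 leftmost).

state after step 3 := 011010100
4 | 010101011
5 | 101010110
6 | 010101101
7 | 101011010

101011010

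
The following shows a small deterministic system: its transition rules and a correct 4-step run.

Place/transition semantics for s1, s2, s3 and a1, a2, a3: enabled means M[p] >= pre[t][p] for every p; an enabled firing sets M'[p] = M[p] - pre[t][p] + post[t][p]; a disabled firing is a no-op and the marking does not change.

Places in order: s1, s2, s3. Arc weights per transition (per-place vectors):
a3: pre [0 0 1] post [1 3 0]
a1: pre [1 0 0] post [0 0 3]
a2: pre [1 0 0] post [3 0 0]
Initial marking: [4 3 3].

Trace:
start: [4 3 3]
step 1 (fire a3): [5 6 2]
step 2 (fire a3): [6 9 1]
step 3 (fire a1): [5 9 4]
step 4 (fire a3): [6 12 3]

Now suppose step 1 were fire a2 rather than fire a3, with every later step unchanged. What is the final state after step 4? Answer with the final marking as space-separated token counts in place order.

7 9 4

(re-executing from step 1 with the substitution; state before step 1: [4 3 3])
step 1 (fire a2): [6 3 3]
step 2 (fire a3): [7 6 2]
step 3 (fire a1): [6 6 5]
step 4 (fire a3): [7 9 4]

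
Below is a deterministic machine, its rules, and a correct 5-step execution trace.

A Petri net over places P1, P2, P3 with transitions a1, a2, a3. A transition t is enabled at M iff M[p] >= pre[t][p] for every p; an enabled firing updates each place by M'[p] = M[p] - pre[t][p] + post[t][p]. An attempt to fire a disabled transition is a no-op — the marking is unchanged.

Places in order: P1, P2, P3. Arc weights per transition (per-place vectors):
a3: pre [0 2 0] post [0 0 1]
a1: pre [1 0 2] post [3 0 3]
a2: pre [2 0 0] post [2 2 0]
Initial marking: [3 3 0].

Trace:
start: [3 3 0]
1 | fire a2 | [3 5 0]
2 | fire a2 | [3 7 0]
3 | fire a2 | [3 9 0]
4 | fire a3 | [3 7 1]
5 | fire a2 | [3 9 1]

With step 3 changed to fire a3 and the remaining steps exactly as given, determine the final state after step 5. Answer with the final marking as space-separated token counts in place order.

3 5 2

(re-executing from step 3 with the substitution; state before step 3: [3 7 0])
3 | fire a3 | [3 5 1]
4 | fire a3 | [3 3 2]
5 | fire a2 | [3 5 2]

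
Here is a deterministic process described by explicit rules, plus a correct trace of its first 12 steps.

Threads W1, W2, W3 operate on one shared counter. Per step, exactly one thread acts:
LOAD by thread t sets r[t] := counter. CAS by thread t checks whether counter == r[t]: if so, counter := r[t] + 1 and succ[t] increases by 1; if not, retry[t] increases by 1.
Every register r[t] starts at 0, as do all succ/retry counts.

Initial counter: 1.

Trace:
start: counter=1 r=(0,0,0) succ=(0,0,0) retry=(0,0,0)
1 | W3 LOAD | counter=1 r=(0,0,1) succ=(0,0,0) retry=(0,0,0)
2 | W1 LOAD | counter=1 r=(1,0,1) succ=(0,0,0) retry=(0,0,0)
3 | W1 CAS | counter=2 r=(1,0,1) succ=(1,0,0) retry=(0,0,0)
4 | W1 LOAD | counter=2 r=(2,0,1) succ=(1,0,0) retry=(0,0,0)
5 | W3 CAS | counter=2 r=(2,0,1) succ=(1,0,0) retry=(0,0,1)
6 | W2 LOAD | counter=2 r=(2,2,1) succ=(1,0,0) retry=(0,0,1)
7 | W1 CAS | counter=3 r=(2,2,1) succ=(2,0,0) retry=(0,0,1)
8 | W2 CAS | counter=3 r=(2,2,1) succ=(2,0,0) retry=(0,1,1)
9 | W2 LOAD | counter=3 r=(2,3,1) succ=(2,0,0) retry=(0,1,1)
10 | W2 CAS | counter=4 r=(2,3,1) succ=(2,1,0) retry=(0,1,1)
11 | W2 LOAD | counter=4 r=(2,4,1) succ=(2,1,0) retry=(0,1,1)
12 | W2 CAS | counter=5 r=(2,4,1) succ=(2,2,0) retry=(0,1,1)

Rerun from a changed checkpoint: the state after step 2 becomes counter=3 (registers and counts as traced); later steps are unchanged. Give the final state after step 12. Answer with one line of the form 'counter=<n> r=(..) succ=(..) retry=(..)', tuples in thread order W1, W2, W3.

counter=6 r=(3,5,1) succ=(1,2,0) retry=(1,1,1)

state after step 2 := counter=3 r=(1,0,1) succ=(0,0,0) retry=(0,0,0)
3 | W1 CAS | counter=3 r=(1,0,1) succ=(0,0,0) retry=(1,0,0)
4 | W1 LOAD | counter=3 r=(3,0,1) succ=(0,0,0) retry=(1,0,0)
5 | W3 CAS | counter=3 r=(3,0,1) succ=(0,0,0) retry=(1,0,1)
6 | W2 LOAD | counter=3 r=(3,3,1) succ=(0,0,0) retry=(1,0,1)
7 | W1 CAS | counter=4 r=(3,3,1) succ=(1,0,0) retry=(1,0,1)
8 | W2 CAS | counter=4 r=(3,3,1) succ=(1,0,0) retry=(1,1,1)
9 | W2 LOAD | counter=4 r=(3,4,1) succ=(1,0,0) retry=(1,1,1)
10 | W2 CAS | counter=5 r=(3,4,1) succ=(1,1,0) retry=(1,1,1)
11 | W2 LOAD | counter=5 r=(3,5,1) succ=(1,1,0) retry=(1,1,1)
12 | W2 CAS | counter=6 r=(3,5,1) succ=(1,2,0) retry=(1,1,1)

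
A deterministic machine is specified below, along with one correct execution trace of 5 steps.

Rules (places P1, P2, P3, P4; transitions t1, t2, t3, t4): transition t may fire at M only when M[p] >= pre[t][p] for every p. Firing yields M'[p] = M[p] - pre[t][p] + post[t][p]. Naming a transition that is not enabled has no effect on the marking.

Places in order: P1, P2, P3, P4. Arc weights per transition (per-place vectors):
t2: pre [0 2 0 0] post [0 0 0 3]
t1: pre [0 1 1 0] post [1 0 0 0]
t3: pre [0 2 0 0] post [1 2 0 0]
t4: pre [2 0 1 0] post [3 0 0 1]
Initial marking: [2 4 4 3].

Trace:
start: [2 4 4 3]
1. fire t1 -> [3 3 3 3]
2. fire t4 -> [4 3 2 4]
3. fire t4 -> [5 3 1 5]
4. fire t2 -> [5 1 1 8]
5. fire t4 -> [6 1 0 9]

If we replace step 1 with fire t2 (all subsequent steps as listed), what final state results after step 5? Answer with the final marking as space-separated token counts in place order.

(re-executing from step 1 with the substitution; state before step 1: [2 4 4 3])
1. fire t2 -> [2 2 4 6]
2. fire t4 -> [3 2 3 7]
3. fire t4 -> [4 2 2 8]
4. fire t2 -> [4 0 2 11]
5. fire t4 -> [5 0 1 12]

5 0 1 12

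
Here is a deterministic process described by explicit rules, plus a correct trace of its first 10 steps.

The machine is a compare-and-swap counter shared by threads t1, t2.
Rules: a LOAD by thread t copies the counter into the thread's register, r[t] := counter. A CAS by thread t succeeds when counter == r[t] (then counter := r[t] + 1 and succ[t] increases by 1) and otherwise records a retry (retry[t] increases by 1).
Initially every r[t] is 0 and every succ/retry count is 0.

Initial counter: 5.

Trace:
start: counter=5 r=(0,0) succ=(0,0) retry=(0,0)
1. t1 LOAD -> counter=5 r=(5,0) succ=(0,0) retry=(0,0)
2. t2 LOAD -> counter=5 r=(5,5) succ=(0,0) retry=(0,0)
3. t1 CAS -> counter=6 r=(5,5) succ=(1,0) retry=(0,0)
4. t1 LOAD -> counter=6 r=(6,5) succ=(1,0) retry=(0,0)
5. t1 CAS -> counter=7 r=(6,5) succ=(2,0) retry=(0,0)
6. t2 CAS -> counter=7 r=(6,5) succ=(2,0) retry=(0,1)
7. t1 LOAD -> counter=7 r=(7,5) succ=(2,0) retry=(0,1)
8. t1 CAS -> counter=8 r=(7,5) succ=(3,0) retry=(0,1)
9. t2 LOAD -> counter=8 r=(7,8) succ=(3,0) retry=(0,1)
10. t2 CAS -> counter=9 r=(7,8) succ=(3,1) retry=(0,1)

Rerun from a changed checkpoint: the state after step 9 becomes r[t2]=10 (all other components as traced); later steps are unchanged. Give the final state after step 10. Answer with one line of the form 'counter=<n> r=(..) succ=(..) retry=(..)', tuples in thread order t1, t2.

counter=8 r=(7,10) succ=(3,0) retry=(0,2)

state after step 9 := counter=8 r=(7,10) succ=(3,0) retry=(0,1)
10. t2 CAS -> counter=8 r=(7,10) succ=(3,0) retry=(0,2)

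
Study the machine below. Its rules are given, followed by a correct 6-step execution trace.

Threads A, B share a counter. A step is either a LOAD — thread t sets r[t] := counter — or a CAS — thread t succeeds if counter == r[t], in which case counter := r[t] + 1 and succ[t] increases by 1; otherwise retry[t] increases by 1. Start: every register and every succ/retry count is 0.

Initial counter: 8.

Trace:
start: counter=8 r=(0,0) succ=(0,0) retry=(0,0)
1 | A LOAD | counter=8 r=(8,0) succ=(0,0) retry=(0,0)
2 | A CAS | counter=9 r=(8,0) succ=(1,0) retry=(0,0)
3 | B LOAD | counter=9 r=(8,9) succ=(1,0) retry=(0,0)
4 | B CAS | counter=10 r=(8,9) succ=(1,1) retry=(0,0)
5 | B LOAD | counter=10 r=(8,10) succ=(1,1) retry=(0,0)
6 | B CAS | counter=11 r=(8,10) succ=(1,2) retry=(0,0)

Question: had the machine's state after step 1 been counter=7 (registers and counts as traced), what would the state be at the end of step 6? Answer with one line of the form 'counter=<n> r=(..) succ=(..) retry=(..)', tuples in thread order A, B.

state after step 1 := counter=7 r=(8,0) succ=(0,0) retry=(0,0)
2 | A CAS | counter=7 r=(8,0) succ=(0,0) retry=(1,0)
3 | B LOAD | counter=7 r=(8,7) succ=(0,0) retry=(1,0)
4 | B CAS | counter=8 r=(8,7) succ=(0,1) retry=(1,0)
5 | B LOAD | counter=8 r=(8,8) succ=(0,1) retry=(1,0)
6 | B CAS | counter=9 r=(8,8) succ=(0,2) retry=(1,0)

counter=9 r=(8,8) succ=(0,2) retry=(1,0)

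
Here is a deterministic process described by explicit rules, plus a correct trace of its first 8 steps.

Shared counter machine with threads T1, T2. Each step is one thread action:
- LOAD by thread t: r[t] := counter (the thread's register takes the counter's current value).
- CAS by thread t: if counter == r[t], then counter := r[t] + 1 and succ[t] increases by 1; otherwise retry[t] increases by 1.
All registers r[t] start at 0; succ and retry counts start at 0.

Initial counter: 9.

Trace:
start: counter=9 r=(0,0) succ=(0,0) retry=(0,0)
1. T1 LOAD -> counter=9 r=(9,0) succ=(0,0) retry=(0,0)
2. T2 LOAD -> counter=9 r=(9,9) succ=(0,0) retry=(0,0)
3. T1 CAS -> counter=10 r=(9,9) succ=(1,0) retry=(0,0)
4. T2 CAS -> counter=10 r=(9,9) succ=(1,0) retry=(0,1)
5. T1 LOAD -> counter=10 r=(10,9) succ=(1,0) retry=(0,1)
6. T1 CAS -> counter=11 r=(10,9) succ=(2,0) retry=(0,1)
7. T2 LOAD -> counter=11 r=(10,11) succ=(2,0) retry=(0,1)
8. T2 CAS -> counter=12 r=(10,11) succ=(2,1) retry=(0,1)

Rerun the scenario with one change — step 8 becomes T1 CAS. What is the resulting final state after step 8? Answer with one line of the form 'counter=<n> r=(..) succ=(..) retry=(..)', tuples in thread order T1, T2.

(re-executing from step 8 with the substitution; state before step 8: counter=11 r=(10,11) succ=(2,0) retry=(0,1))
8. T1 CAS -> counter=11 r=(10,11) succ=(2,0) retry=(1,1)

counter=11 r=(10,11) succ=(2,0) retry=(1,1)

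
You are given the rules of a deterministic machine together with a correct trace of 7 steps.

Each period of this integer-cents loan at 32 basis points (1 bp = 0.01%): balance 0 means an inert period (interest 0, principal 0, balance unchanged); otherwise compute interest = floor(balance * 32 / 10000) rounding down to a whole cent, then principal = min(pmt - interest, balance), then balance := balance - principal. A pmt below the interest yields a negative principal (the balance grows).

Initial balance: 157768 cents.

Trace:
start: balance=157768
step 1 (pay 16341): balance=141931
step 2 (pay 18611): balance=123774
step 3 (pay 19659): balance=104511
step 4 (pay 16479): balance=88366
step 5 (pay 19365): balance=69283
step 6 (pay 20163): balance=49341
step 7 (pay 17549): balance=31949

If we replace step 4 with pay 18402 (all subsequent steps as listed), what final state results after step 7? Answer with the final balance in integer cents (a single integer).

30008

(re-executing from step 4 with the substitution; state before step 4: balance=104511)
step 4 (pay 18402): balance=86443
step 5 (pay 19365): balance=67354
step 6 (pay 20163): balance=47406
step 7 (pay 17549): balance=30008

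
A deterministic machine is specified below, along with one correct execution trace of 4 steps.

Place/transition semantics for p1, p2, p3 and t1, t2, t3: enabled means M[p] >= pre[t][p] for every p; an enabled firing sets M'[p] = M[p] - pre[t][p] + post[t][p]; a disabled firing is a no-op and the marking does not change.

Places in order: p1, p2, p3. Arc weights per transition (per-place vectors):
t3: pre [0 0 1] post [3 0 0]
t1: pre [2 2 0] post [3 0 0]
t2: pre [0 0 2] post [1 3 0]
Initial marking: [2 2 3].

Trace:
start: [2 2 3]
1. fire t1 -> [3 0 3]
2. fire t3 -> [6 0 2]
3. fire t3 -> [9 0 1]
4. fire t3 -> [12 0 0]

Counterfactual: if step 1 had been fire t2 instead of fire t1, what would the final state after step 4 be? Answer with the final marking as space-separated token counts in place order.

6 5 0

(re-executing from step 1 with the substitution; state before step 1: [2 2 3])
1. fire t2 -> [3 5 1]
2. fire t3 -> [6 5 0]
3. fire t3 -> [6 5 0]
4. fire t3 -> [6 5 0]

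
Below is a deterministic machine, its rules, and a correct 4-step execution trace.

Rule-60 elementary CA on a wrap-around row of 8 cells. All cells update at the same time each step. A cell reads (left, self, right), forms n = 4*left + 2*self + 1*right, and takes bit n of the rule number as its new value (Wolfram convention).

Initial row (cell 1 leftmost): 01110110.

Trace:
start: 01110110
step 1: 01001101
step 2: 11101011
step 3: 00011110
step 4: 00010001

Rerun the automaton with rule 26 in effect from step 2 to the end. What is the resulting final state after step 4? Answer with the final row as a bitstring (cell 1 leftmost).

(re-executing steps 2..4 under rule 26; state before step 2: 01001101)
step 2: 00111000
step 3: 01100100
step 4: 11011010

11011010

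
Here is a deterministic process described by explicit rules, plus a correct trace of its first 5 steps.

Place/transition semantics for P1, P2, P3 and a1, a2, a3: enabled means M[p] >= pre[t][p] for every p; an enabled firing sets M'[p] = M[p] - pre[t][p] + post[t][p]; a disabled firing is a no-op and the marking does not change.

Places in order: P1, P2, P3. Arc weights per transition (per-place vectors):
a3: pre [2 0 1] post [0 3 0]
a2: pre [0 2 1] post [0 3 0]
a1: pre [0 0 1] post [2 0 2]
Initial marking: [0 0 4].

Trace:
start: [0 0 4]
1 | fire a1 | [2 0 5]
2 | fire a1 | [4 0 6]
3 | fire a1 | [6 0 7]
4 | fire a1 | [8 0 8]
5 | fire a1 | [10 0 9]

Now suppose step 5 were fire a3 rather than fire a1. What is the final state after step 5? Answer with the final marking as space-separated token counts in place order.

(re-executing from step 5 with the substitution; state before step 5: [8 0 8])
5 | fire a3 | [6 3 7]

6 3 7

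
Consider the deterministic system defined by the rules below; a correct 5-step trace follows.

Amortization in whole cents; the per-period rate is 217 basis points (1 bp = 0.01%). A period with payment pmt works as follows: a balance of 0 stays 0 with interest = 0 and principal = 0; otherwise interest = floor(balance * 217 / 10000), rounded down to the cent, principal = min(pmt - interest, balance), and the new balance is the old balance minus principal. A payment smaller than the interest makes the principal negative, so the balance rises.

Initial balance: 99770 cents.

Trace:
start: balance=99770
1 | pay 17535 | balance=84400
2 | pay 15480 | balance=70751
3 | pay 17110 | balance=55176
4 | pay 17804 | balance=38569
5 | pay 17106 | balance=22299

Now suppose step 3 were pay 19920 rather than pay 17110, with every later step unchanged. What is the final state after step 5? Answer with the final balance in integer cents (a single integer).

19366

(re-executing from step 3 with the substitution; state before step 3: balance=70751)
3 | pay 19920 | balance=52366
4 | pay 17804 | balance=35698
5 | pay 17106 | balance=19366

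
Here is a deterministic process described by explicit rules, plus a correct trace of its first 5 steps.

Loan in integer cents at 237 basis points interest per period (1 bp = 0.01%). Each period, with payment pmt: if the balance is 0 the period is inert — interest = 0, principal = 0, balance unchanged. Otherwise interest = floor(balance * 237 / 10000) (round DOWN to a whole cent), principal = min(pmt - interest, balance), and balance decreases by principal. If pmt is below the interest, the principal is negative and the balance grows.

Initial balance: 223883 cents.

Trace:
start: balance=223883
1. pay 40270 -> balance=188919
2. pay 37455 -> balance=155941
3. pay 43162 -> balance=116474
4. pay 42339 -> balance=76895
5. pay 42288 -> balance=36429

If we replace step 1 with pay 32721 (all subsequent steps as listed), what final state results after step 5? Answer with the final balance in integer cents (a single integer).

44719

(re-executing from step 1 with the substitution; state before step 1: balance=223883)
1. pay 32721 -> balance=196468
2. pay 37455 -> balance=163669
3. pay 43162 -> balance=124385
4. pay 42339 -> balance=84993
5. pay 42288 -> balance=44719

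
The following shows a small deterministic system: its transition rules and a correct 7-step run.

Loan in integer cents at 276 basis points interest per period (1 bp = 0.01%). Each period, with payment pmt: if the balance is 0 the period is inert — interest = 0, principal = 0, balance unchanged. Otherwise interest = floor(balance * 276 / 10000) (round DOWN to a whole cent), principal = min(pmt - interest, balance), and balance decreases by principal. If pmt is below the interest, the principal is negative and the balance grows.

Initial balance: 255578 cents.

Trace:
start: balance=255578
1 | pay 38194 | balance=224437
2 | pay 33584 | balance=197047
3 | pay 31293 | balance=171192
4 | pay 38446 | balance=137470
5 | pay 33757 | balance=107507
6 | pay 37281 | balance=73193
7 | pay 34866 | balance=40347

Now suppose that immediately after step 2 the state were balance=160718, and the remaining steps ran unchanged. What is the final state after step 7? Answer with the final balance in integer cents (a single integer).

0

state after step 2 := balance=160718
3 | pay 31293 | balance=133860
4 | pay 38446 | balance=99108
5 | pay 33757 | balance=68086
6 | pay 37281 | balance=32684
7 | pay 34866 | balance=0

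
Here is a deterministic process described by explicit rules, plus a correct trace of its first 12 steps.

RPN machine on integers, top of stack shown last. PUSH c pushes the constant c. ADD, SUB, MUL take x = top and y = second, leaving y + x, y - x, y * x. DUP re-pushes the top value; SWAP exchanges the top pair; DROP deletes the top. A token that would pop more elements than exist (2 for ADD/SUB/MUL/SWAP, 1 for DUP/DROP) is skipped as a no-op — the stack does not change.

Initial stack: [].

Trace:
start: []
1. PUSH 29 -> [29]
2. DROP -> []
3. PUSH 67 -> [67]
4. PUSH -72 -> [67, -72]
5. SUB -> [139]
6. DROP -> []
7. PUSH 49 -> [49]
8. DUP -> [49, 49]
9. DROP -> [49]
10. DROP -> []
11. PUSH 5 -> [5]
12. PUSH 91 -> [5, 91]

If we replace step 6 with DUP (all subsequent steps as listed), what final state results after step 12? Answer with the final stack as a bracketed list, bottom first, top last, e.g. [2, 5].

[139, 139, 5, 91]

(re-executing from step 6 with the substitution; state before step 6: [139])
6. DUP -> [139, 139]
7. PUSH 49 -> [139, 139, 49]
8. DUP -> [139, 139, 49, 49]
9. DROP -> [139, 139, 49]
10. DROP -> [139, 139]
11. PUSH 5 -> [139, 139, 5]
12. PUSH 91 -> [139, 139, 5, 91]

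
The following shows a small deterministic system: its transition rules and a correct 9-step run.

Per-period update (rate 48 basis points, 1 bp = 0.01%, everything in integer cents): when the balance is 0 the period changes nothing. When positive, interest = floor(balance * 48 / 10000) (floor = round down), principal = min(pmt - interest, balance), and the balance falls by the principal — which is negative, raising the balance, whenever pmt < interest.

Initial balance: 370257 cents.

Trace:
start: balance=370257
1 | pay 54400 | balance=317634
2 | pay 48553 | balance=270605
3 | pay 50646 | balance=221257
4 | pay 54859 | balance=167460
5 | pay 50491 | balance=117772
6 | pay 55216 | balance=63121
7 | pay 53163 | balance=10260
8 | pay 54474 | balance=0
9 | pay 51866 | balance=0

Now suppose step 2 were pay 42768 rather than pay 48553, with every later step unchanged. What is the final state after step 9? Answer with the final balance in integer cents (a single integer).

0

(re-executing from step 2 with the substitution; state before step 2: balance=317634)
2 | pay 42768 | balance=276390
3 | pay 50646 | balance=227070
4 | pay 54859 | balance=173300
5 | pay 50491 | balance=123640
6 | pay 55216 | balance=69017
7 | pay 53163 | balance=16185
8 | pay 54474 | balance=0
9 | pay 51866 | balance=0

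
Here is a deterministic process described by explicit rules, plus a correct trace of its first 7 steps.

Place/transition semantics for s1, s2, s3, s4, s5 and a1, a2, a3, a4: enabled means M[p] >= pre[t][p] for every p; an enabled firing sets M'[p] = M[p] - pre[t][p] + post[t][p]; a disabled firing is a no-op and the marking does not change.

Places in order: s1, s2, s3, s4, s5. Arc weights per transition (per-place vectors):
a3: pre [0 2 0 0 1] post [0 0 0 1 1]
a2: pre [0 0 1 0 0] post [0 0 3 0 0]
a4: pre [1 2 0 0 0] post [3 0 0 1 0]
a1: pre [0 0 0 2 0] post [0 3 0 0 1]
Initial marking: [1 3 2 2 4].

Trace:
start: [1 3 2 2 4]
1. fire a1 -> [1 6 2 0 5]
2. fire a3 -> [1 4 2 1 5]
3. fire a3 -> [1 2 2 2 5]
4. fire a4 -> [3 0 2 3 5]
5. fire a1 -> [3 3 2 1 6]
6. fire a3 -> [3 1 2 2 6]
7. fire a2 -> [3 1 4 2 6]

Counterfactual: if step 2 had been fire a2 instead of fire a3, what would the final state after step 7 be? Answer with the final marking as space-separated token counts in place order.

3 3 6 1 6

(re-executing from step 2 with the substitution; state before step 2: [1 6 2 0 5])
2. fire a2 -> [1 6 4 0 5]
3. fire a3 -> [1 4 4 1 5]
4. fire a4 -> [3 2 4 2 5]
5. fire a1 -> [3 5 4 0 6]
6. fire a3 -> [3 3 4 1 6]
7. fire a2 -> [3 3 6 1 6]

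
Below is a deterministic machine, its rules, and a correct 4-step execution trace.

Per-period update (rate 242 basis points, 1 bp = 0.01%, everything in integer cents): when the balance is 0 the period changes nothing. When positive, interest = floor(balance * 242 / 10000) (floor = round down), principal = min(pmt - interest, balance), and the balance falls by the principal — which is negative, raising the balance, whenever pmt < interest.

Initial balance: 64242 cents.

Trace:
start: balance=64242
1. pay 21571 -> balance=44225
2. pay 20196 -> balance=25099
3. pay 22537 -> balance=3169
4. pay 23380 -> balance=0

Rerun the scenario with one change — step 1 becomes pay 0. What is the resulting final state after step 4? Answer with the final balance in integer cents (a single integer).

(re-executing from step 1 with the substitution; state before step 1: balance=64242)
1. pay 0 -> balance=65796
2. pay 20196 -> balance=47192
3. pay 22537 -> balance=25797
4. pay 23380 -> balance=3041

3041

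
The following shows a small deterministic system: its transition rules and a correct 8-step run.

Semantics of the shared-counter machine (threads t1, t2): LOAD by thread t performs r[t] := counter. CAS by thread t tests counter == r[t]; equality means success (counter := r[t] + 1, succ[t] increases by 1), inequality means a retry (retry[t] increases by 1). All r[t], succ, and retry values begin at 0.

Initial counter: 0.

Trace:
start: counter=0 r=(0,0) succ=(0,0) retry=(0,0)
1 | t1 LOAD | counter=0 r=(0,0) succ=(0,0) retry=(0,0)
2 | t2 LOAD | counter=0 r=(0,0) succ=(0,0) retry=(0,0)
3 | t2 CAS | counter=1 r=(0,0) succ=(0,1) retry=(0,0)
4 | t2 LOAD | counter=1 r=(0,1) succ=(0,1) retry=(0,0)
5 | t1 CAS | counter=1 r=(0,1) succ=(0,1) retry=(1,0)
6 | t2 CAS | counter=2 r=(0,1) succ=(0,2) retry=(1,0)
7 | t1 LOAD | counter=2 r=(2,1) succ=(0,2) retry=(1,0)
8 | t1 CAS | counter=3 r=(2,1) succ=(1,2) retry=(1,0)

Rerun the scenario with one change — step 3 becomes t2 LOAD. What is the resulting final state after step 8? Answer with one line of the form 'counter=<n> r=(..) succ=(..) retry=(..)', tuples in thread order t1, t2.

counter=2 r=(1,0) succ=(2,0) retry=(0,1)

(re-executing from step 3 with the substitution; state before step 3: counter=0 r=(0,0) succ=(0,0) retry=(0,0))
3 | t2 LOAD | counter=0 r=(0,0) succ=(0,0) retry=(0,0)
4 | t2 LOAD | counter=0 r=(0,0) succ=(0,0) retry=(0,0)
5 | t1 CAS | counter=1 r=(0,0) succ=(1,0) retry=(0,0)
6 | t2 CAS | counter=1 r=(0,0) succ=(1,0) retry=(0,1)
7 | t1 LOAD | counter=1 r=(1,0) succ=(1,0) retry=(0,1)
8 | t1 CAS | counter=2 r=(1,0) succ=(2,0) retry=(0,1)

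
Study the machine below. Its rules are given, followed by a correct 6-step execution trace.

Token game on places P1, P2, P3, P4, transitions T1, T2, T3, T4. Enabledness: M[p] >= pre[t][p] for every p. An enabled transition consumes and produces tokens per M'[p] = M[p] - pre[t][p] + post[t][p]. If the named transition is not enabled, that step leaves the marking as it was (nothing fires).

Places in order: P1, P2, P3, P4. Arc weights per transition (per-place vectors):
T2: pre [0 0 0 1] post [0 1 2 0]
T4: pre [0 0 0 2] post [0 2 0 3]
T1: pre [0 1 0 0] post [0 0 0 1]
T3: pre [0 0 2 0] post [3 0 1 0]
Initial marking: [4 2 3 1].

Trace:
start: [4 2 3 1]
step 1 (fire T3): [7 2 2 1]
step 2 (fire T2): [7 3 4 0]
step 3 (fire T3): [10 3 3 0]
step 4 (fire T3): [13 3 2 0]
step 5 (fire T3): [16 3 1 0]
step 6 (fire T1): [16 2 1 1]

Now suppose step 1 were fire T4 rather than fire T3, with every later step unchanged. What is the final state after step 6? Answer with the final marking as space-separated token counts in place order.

13 2 2 1

(re-executing from step 1 with the substitution; state before step 1: [4 2 3 1])
step 1 (fire T4): [4 2 3 1]
step 2 (fire T2): [4 3 5 0]
step 3 (fire T3): [7 3 4 0]
step 4 (fire T3): [10 3 3 0]
step 5 (fire T3): [13 3 2 0]
step 6 (fire T1): [13 2 2 1]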